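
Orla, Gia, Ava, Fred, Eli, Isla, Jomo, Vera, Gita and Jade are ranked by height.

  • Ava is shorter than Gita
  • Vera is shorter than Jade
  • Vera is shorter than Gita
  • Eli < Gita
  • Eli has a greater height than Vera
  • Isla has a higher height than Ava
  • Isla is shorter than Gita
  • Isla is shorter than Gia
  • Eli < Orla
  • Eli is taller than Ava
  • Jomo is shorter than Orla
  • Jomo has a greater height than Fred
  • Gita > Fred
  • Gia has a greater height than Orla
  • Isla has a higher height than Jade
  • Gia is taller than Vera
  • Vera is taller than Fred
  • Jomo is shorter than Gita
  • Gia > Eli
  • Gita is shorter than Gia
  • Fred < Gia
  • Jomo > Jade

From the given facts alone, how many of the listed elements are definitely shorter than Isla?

From Isla the given relations immediately reach Ava, Jade.
From those, Vera — 3 in total.
From those, Fred — 4 in total.
No other element is forced below Isla by the given relations, so the count is 4.

4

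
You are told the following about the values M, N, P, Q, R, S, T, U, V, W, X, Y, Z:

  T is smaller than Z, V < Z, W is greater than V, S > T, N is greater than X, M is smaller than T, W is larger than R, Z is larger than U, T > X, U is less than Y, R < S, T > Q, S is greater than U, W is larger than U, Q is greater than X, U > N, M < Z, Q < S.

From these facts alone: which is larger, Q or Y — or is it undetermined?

undetermined

Following every chain through Q: above Q we get T, Z, S; below Q we get X.
Y is not reached, and no chain runs the other way from Y to Q.
So the given relations leave the order of Q and Y undetermined.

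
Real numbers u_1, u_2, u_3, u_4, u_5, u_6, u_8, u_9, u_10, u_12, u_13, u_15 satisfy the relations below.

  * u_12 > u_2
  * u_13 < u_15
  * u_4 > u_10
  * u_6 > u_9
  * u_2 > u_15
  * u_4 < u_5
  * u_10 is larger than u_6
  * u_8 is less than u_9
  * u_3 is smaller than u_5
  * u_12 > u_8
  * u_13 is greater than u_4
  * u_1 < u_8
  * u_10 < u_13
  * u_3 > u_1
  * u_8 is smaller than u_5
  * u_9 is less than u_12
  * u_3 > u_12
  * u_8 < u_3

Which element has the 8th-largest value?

Chaining the given pairs: u_1 < u_8 < u_9 < u_6 < u_10 < u_4 < u_13 < u_15 < u_2 < u_12 < u_3 < u_5.
The 8th largest is u_10.

u_10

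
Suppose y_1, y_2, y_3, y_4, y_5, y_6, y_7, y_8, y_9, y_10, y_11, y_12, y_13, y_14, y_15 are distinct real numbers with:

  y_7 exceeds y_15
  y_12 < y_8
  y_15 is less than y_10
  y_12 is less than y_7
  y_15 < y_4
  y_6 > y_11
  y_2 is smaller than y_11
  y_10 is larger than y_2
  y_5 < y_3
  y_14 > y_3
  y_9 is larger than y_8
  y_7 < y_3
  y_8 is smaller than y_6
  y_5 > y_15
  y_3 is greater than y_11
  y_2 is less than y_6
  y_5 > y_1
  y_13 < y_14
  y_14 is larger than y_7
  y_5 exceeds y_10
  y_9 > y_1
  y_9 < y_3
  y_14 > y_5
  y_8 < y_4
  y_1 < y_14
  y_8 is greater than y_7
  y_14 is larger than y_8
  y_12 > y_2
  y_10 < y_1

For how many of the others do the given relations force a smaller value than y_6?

6

The elements the relations force below y_6 are y_2, y_15, y_12, y_7, y_8, y_11 — no chain reaches any other.
That is 6.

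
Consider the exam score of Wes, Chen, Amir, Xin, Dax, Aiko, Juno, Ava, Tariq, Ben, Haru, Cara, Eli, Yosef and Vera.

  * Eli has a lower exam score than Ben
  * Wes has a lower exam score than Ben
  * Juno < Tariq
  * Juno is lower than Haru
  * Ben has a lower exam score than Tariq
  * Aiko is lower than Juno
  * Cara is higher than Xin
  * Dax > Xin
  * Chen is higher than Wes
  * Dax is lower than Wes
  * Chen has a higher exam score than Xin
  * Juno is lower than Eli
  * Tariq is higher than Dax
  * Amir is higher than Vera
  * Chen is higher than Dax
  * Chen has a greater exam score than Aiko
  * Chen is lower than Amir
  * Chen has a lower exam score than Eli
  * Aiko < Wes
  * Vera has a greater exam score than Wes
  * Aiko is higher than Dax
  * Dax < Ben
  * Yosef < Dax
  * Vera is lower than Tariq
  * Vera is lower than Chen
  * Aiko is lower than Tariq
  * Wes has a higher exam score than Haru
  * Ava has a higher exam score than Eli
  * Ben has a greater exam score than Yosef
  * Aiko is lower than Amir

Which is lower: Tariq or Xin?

Chaining the given relations: Xin < Dax < Aiko < Juno < Haru < Wes < Vera < Chen < Eli < Ben < Tariq.
So Xin < Tariq; Xin is the lower of the two.

Xin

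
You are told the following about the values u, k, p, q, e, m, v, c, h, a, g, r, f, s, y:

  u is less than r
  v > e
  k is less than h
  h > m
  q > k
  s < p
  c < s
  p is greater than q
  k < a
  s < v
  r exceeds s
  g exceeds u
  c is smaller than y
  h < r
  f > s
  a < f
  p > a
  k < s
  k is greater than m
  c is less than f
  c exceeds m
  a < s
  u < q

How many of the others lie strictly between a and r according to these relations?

1

The relations place a below r. An element lies strictly between them when it is forced above a and also forced below r.
Above a: {s, p, v, f}. Below r: {m, u, k, c, s, h}.
Intersection: {s} — 1.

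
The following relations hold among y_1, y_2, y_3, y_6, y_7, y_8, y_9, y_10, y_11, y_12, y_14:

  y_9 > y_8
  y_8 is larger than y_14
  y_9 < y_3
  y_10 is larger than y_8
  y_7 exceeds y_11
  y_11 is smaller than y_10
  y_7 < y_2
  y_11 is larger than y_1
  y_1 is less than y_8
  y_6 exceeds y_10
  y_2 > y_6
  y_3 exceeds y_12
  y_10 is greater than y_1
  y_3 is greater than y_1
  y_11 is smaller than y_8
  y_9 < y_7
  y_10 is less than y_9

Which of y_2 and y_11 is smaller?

y_11 < y_8 and y_8 < y_10 give y_11 < y_10.
Then y_10 < y_9 extends the chain to y_9.
Then y_9 < y_7 extends the chain to y_7.
Then y_7 < y_2 extends the chain to y_2.
So y_11 < y_2; y_11 is the smaller of the two.

y_11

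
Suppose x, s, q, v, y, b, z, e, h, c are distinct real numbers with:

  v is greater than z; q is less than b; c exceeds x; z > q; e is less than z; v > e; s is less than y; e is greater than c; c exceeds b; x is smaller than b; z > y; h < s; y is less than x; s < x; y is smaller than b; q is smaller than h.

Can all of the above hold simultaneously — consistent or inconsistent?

The single ordering q < h < s < y < x < b < c < e < z < v satisfies every listed relation, so no contradiction arises.

consistent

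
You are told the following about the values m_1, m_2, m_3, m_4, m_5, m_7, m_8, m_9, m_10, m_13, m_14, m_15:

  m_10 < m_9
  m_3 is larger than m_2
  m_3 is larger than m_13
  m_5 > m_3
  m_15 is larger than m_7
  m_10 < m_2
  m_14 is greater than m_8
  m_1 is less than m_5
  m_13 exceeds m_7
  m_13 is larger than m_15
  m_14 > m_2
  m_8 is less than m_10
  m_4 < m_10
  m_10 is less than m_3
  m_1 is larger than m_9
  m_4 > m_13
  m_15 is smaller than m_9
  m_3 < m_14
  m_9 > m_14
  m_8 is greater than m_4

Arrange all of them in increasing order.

Each adjacent pair is fixed by a given relation: m_7 < m_15; m_15 < m_13; m_13 < m_4; m_4 < m_8; m_8 < m_10; m_10 < m_2; m_2 < m_3; m_3 < m_14; m_14 < m_9; m_9 < m_1; m_1 < m_5. Chaining them end to end gives the full order.

m_7 < m_15 < m_13 < m_4 < m_8 < m_10 < m_2 < m_3 < m_14 < m_9 < m_1 < m_5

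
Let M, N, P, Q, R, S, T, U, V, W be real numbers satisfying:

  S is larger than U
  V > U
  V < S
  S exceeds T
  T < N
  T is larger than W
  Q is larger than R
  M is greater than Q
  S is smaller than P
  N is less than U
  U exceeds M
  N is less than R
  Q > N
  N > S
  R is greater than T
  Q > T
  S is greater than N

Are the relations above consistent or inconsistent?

inconsistent

We have S < N stated directly, yet also N < R < Q < M < U < V < S by chaining the others — so N < S. Contradiction.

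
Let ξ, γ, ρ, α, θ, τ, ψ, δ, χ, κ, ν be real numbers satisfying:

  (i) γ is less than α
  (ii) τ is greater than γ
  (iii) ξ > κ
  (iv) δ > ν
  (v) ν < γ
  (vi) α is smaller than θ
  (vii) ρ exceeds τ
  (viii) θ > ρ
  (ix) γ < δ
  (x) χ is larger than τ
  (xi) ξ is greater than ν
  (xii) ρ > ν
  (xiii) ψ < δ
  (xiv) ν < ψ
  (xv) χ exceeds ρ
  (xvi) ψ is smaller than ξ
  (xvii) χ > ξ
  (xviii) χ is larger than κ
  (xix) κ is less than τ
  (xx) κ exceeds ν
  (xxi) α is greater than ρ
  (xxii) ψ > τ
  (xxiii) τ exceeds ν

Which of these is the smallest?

Chaining upward from ν: directly above it, γ, κ, τ, ρ, ψ, ξ, δ; then α, θ, χ.
That covers every other element, and nothing is given below ν, so ν is the smallest.

ν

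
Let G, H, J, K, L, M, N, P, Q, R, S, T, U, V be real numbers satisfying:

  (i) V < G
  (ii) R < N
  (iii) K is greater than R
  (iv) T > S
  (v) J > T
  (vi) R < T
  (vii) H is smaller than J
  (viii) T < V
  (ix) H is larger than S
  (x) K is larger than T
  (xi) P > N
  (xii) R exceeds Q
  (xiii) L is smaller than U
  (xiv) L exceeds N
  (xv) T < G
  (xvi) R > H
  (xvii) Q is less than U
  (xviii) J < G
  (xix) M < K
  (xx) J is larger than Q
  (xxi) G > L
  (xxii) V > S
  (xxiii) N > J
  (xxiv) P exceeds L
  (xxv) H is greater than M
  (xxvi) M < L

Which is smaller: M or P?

M

M < H and H < R give M < R.
With R < T: M < H < R < T.
Then T < J extends the chain to J.
With J < N: M < H < R < T < J < N.
With N < P: M < H < R < T < J < N < P.
So M < P; M is the smaller of the two.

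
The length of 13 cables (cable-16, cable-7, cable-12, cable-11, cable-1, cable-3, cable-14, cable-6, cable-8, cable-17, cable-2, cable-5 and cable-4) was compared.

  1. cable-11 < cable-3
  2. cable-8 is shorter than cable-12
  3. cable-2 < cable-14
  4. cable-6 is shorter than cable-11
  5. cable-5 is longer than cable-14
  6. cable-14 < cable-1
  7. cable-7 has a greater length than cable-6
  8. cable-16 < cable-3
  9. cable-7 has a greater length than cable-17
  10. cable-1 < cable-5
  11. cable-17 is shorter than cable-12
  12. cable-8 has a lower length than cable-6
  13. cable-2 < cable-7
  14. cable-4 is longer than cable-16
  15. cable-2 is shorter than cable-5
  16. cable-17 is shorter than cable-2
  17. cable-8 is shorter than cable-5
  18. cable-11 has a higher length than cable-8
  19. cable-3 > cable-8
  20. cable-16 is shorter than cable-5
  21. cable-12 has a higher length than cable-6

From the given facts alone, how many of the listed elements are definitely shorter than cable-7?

4

Directly below cable-7: cable-6, cable-17, cable-2.
One step further: cable-8 (4 so far).
Nothing else is reachable below cable-7; 4 in all.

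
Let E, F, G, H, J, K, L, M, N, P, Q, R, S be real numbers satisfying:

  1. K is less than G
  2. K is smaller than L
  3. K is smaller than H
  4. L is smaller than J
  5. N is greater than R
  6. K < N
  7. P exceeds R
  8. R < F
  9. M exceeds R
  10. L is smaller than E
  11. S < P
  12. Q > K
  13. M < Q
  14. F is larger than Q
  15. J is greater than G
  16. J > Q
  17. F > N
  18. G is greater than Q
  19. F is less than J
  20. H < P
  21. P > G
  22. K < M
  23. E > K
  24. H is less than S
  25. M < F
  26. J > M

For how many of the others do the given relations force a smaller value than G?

4

The elements the relations force below G are K, R, M, Q — no chain reaches any other.
That is 4.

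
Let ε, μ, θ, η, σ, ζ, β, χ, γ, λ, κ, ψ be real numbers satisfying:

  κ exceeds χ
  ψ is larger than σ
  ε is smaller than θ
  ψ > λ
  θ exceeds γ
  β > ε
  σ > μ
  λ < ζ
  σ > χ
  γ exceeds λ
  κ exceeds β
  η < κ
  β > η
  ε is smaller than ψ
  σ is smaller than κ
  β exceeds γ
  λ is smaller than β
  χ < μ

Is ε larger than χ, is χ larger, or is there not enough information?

undetermined

Following every chain through χ: above χ we get μ, σ, ψ, κ.
ε is not reached, and no chain runs the other way from ε to χ.
So the given relations leave the order of χ and ε undetermined.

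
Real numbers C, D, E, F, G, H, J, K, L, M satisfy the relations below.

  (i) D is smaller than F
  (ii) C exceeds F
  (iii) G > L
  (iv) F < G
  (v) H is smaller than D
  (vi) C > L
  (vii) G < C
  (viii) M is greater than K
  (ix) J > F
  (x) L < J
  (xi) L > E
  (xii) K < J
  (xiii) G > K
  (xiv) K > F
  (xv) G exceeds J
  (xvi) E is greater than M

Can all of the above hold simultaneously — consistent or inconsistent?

consistent

The single ordering H < D < F < K < M < E < L < J < G < C satisfies every listed relation, so no contradiction arises.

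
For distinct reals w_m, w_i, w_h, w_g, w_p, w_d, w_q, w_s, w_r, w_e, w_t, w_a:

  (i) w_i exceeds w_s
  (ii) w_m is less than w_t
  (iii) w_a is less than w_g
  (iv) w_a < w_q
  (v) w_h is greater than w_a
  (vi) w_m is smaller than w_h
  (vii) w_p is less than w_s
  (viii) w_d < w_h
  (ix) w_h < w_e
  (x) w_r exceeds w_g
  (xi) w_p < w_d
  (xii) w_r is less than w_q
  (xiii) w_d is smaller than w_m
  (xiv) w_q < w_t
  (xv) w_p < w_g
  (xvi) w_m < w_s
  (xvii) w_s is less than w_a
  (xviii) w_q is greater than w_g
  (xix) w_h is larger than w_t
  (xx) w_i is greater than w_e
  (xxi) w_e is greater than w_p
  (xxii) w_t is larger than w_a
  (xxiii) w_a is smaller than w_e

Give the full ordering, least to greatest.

w_p < w_d < w_m < w_s < w_a < w_g < w_r < w_q < w_t < w_h < w_e < w_i

Nothing is placed below w_p, so it is least; from there w_p < w_d; w_d < w_m; w_m < w_s; w_s < w_a; w_a < w_g; w_g < w_r; w_r < w_q; w_q < w_t; w_t < w_h; w_h < w_e; w_e < w_i, each given directly.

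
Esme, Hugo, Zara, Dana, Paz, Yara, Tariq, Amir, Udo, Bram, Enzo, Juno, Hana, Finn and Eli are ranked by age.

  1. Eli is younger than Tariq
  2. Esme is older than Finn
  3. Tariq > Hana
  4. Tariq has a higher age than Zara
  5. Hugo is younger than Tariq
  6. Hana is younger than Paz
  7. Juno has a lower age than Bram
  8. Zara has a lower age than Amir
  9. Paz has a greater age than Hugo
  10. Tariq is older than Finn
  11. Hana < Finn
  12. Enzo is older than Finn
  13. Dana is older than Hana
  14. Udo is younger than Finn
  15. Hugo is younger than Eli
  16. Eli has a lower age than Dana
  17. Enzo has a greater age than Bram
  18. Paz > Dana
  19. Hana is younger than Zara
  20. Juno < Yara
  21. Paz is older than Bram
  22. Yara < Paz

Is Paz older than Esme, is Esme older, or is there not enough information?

Following every chain through Esme: below Esme we get Hana, Udo, Finn.
Paz is not reached, and no chain runs the other way from Paz to Esme.
So the given relations leave the order of Esme and Paz undetermined.

undetermined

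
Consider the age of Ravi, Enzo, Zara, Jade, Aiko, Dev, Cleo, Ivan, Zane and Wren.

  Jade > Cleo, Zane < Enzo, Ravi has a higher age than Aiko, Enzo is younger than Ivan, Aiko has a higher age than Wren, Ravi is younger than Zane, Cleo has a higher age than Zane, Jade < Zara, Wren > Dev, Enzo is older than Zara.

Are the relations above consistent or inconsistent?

consistent

The single ordering Dev < Wren < Aiko < Ravi < Zane < Cleo < Jade < Zara < Enzo < Ivan satisfies every listed relation, so no contradiction arises.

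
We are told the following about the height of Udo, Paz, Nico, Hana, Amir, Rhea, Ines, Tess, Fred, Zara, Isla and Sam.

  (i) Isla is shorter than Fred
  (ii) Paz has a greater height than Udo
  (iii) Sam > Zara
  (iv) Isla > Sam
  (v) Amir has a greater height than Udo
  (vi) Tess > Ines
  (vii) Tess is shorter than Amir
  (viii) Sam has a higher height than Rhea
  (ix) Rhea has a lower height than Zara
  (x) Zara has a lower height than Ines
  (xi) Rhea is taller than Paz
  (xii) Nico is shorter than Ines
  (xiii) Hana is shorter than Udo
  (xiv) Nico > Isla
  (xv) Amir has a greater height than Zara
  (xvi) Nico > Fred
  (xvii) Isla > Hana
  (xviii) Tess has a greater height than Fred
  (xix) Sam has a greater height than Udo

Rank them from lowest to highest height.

Each adjacent pair is fixed by a given relation: Hana < Udo; Udo < Paz; Paz < Rhea; Rhea < Zara; Zara < Sam; Sam < Isla; Isla < Fred; Fred < Nico; Nico < Ines; Ines < Tess; Tess < Amir. Chaining them end to end gives the full order.

Hana < Udo < Paz < Rhea < Zara < Sam < Isla < Fred < Nico < Ines < Tess < Amir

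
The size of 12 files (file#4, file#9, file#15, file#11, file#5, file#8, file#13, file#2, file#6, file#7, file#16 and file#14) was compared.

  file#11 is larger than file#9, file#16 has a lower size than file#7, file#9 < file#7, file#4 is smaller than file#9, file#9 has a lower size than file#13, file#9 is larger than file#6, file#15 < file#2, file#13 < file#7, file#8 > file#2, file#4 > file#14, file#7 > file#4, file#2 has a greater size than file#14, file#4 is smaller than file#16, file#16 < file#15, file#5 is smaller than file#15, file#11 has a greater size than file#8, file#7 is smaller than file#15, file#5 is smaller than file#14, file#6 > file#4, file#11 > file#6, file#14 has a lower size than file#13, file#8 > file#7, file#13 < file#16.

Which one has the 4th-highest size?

Piecing the relations together gives one ordering: file#5 < file#14 < file#4 < file#6 < file#9 < file#13 < file#16 < file#7 < file#15 < file#2 < file#8 < file#11.
Counting 4 from the largest end gives file#15.

file#15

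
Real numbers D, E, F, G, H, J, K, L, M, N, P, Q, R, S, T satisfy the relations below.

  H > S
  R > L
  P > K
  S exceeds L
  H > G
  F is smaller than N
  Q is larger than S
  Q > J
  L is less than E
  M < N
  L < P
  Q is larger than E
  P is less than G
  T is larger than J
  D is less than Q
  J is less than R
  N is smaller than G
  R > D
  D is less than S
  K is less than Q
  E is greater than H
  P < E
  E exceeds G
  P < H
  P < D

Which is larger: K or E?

E

K < P and P < D give K < D.
With D < S: K < P < D < S.
Then S < H extends the chain to H.
Then H < E extends the chain to E.
So K < E; E is the larger of the two.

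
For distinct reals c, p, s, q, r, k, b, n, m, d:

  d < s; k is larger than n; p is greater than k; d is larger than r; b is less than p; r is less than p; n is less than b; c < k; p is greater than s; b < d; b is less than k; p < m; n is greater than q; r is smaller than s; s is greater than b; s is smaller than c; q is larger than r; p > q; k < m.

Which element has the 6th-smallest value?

s

Chaining the given pairs: r < q < n < b < d < s < c < k < p < m.
The 6th smallest is s.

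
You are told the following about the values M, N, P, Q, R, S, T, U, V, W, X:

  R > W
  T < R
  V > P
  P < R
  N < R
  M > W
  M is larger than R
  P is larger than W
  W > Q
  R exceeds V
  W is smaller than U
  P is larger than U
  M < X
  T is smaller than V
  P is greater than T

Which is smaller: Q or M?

Q

Q < W < U < P < V < R < M, by transitivity through W, U, P, V, R.
So Q < M; Q is the smaller of the two.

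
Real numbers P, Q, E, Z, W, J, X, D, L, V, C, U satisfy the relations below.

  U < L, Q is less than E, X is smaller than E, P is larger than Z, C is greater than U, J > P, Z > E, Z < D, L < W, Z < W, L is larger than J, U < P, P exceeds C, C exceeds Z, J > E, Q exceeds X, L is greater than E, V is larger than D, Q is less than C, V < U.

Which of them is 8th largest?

The consecutive relations fix a unique order: X < Q < E < Z < D < V < U < C < P < J < L < W.
The 8th largest is D.

D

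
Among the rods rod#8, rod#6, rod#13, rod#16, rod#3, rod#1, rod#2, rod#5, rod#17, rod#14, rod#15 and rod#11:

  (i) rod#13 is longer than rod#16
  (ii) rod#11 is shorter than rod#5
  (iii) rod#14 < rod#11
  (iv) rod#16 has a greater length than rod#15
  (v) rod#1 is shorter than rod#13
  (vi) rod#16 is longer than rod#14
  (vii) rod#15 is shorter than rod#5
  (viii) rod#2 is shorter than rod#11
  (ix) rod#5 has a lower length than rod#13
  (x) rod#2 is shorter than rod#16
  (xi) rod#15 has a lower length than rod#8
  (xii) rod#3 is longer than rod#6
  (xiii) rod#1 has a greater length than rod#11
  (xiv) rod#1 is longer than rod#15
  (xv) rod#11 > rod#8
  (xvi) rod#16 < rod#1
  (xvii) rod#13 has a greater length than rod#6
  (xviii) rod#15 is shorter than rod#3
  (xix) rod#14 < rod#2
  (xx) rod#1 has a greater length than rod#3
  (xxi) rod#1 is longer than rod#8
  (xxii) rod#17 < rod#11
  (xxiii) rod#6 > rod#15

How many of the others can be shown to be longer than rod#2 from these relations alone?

The elements the relations force above rod#2 are rod#11, rod#5, rod#16, rod#1, rod#13 — no chain reaches any other.
That is 5.

5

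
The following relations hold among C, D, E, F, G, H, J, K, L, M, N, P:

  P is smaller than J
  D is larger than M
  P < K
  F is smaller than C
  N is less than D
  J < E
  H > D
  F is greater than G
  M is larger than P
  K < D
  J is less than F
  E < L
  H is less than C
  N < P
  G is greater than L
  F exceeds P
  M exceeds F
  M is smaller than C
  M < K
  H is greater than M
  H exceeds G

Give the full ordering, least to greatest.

Nothing is placed below N, so it is least; from there N < P; P < J; J < E; E < L; L < G; G < F; F < M; M < K; K < D; D < H; H < C, each given directly.

N < P < J < E < L < G < F < M < K < D < H < C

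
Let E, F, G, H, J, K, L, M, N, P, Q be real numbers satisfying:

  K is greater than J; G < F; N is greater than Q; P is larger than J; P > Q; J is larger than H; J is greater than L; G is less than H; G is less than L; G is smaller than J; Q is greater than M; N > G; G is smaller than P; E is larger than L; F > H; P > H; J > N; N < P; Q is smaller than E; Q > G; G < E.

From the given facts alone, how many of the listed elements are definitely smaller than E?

4

From E the given relations immediately reach G, Q, L.
From those, M — 4 in total.
No other element is forced below E by the given relations, so the count is 4.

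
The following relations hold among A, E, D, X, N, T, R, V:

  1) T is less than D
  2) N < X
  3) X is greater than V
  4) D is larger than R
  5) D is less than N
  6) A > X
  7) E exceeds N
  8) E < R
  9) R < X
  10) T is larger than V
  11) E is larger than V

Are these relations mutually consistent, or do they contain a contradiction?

inconsistent

We have R < D stated directly, yet also D < N < E < R by chaining the others — so D < R. Contradiction.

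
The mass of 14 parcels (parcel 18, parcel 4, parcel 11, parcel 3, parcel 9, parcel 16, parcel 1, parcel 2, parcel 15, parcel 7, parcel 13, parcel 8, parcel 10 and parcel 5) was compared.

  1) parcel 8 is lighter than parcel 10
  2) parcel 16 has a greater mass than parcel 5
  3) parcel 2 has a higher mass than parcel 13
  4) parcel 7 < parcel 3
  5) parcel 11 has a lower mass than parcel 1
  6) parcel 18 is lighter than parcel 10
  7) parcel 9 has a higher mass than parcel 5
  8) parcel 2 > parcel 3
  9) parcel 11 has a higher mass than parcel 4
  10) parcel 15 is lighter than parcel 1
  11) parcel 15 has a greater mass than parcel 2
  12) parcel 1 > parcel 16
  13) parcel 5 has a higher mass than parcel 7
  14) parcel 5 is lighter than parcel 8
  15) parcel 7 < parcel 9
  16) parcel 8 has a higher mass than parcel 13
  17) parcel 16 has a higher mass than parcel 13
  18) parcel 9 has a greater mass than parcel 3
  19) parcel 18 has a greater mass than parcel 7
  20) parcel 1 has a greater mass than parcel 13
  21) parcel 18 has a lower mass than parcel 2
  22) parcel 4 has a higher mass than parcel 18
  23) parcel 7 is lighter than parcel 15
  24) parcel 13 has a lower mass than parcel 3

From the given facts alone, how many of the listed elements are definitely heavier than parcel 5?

5

The elements the relations force above parcel 5 are parcel 16, parcel 8, parcel 1, parcel 9, parcel 10 — no chain reaches any other.
That is 5.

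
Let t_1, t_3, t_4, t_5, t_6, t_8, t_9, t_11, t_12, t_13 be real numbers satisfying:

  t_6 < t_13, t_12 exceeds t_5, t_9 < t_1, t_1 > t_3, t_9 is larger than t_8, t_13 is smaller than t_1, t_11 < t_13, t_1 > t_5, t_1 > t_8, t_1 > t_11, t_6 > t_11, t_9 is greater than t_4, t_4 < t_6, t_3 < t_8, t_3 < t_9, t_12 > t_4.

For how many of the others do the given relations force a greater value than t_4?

5

The elements the relations force above t_4 are t_12, t_6, t_13, t_9, t_1 — no chain reaches any other.
That is 5.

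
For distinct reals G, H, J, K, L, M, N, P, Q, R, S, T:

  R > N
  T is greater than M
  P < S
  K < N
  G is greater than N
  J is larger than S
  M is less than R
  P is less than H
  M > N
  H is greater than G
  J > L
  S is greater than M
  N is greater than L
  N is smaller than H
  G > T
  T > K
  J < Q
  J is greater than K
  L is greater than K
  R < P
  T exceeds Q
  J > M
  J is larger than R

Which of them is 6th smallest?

P

Chaining the given pairs: K < L < N < M < R < P < S < J < Q < T < G < H.
The 6th smallest is P.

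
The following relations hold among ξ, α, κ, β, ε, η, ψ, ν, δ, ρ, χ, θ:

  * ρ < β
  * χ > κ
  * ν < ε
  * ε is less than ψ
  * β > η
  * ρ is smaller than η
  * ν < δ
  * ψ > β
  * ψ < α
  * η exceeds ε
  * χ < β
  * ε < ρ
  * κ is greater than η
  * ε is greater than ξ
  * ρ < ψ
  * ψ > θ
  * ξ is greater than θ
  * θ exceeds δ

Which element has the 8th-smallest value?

The consecutive relations fix a unique order: ν < δ < θ < ξ < ε < ρ < η < κ < χ < β < ψ < α.
Counting 8 from the smallest end gives κ.

κ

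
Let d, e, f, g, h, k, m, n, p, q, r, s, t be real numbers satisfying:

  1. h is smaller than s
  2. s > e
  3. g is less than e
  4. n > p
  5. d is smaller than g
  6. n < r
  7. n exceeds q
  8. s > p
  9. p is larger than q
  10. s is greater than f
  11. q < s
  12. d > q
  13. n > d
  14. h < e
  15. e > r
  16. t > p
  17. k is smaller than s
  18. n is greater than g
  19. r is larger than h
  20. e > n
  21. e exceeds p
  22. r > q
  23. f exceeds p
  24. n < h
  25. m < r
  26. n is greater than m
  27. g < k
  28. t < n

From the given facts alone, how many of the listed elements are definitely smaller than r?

8

The elements the relations force below r are q, d, p, m, t, g, n, h — no chain reaches any other.
That is 8.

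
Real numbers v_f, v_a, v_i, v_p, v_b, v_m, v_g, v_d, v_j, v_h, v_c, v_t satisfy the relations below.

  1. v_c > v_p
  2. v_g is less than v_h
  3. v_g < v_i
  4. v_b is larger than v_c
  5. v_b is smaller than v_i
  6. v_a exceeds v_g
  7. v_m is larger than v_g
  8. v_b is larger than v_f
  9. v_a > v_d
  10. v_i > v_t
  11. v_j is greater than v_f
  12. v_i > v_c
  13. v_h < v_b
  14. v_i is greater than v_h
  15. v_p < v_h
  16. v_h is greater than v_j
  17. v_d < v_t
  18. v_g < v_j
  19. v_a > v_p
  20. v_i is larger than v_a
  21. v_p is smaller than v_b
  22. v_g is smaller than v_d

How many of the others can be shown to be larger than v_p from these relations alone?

5

Directly above v_p: v_h, v_a, v_c, v_b.
One step further: v_i (5 so far).
No other element is forced above v_p by the given relations, so the count is 5.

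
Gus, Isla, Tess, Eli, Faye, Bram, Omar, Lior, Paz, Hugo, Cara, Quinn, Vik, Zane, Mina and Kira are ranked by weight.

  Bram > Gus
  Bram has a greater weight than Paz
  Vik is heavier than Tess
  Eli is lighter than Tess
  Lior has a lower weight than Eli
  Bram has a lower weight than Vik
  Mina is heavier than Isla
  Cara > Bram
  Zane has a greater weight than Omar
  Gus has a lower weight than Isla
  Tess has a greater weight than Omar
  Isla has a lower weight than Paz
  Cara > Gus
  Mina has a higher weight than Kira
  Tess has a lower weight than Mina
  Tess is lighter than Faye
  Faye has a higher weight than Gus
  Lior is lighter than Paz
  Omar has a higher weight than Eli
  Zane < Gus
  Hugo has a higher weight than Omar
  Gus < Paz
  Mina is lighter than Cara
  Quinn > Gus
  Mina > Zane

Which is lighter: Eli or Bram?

Eli < Omar and Omar < Zane give Eli < Zane.
With Zane < Gus: Eli < Omar < Zane < Gus.
With Gus < Isla: Eli < Omar < Zane < Gus < Isla.
With Isla < Paz: Eli < Omar < Zane < Gus < Isla < Paz.
With Paz < Bram: Eli < Omar < Zane < Gus < Isla < Paz < Bram.
So Eli < Bram; Eli is the lighter of the two.

Eli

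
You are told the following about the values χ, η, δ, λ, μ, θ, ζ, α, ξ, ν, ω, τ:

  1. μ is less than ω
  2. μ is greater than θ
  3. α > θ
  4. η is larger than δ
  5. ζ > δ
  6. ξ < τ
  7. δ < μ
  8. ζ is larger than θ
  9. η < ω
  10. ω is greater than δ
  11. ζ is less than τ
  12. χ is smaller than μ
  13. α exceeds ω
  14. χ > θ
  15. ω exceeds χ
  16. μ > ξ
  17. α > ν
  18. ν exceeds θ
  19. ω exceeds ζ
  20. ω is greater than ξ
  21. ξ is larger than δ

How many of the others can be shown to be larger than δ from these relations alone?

From δ the given relations immediately reach η, ξ, μ, ζ, ω.
From those, α, τ — 7 in total.
Nothing else is reachable above δ; 7 in all.

7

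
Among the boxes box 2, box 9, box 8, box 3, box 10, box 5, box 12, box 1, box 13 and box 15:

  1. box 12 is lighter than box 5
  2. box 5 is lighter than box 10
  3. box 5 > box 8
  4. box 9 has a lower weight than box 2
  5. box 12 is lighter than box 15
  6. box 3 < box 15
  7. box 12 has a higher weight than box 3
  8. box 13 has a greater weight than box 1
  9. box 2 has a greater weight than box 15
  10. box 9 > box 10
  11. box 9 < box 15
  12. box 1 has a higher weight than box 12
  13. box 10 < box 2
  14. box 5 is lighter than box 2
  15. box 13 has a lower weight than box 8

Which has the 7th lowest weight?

box 10

Piecing the relations together gives one ordering: box 3 < box 12 < box 1 < box 13 < box 8 < box 5 < box 10 < box 9 < box 15 < box 2.
Counting 7 from the smallest end gives box 10.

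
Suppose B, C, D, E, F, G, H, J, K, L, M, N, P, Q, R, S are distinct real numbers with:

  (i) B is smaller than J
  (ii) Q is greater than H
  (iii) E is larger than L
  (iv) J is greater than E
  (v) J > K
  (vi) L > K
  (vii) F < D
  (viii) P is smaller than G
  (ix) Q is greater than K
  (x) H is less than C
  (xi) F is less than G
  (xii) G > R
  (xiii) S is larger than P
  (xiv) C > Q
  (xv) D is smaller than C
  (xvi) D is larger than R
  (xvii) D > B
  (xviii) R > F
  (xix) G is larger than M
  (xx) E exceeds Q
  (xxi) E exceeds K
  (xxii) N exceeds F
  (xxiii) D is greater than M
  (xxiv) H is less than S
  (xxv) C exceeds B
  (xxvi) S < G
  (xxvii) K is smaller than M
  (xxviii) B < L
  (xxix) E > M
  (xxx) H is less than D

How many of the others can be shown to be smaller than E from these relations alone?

Directly below E: K, L, M, Q.
One step further: B, H (6 so far).
No other element is forced below E by the given relations, so the count is 6.

6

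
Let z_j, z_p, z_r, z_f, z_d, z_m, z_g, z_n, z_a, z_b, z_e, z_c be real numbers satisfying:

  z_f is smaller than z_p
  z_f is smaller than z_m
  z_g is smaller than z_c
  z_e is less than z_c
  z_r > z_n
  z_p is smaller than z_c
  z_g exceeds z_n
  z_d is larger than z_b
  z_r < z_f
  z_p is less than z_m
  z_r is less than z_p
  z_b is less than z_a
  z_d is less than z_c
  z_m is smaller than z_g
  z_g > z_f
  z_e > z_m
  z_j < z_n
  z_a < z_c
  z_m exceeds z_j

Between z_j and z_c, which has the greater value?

Link the given pairs in sequence: z_j < z_n; z_n < z_r; z_r < z_f; z_f < z_p; z_p < z_m; z_m < z_e; z_e < z_c.
Together: z_j < z_n < z_r < z_f < z_p < z_m < z_e < z_c.
So z_j < z_c; z_c is the larger of the two.

z_c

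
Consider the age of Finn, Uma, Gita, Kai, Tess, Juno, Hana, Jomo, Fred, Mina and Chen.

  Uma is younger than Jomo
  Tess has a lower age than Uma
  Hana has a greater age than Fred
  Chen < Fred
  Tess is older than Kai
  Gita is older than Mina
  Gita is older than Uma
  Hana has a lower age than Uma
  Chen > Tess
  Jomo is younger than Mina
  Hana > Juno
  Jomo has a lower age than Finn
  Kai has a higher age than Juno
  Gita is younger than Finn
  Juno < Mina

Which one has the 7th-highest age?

The consecutive relations fix a unique order: Juno < Kai < Tess < Chen < Fred < Hana < Uma < Jomo < Mina < Gita < Finn.
The 7th largest is Fred.

Fred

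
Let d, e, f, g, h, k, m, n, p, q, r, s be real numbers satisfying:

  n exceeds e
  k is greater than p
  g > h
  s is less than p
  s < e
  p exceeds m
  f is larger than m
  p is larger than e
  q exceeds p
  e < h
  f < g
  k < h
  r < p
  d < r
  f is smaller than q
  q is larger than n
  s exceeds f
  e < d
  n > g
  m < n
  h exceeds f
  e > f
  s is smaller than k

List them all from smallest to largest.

The consecutive links are each given: m < f; f < s; s < e; e < d; d < r; r < p; p < k; k < h; h < g; g < n; n < q.

m < f < s < e < d < r < p < k < h < g < n < q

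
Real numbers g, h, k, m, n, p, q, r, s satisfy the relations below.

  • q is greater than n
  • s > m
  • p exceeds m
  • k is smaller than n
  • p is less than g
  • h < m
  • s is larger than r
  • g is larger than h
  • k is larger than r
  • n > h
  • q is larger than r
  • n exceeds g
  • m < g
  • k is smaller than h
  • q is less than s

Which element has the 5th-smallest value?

Chaining the given pairs: r < k < h < m < p < g < n < q < s.
Counting 5 from the smallest end gives p.

p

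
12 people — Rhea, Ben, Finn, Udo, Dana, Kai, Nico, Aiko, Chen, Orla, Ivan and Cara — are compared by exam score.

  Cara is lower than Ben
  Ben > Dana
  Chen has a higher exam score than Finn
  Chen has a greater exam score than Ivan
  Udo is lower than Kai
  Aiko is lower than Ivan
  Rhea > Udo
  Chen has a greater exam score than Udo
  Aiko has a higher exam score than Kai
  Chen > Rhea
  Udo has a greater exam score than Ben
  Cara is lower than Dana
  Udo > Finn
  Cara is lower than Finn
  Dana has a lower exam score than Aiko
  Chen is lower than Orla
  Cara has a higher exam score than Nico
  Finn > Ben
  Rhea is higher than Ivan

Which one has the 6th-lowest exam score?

Chaining the given pairs: Nico < Cara < Dana < Ben < Finn < Udo < Kai < Aiko < Ivan < Rhea < Chen < Orla.
The 6th smallest is Udo.

Udo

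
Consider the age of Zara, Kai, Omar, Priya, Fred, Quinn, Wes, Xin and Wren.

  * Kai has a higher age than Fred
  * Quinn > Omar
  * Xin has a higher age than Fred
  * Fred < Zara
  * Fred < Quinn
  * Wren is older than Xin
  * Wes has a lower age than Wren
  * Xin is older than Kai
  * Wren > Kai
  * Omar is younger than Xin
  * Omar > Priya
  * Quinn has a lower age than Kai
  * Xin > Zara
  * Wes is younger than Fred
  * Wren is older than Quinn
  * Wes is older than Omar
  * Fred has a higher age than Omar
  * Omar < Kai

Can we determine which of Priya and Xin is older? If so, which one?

Xin

Priya < Omar and Omar < Wes give Priya < Wes.
With Wes < Fred: Priya < Omar < Wes < Fred.
Then Fred < Quinn extends the chain to Quinn.
With Quinn < Kai: Priya < Omar < Wes < Fred < Quinn < Kai.
With Kai < Xin: Priya < Omar < Wes < Fred < Quinn < Kai < Xin.
So Xin is older.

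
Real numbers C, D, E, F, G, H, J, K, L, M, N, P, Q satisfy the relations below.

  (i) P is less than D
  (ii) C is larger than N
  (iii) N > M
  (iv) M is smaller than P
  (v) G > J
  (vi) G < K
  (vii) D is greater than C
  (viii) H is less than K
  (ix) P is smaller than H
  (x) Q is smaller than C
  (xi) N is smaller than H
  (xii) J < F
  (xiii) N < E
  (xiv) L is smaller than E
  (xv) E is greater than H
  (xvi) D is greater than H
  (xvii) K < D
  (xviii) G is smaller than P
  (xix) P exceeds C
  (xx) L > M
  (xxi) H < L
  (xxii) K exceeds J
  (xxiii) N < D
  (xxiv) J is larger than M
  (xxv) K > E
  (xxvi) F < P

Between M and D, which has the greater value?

M < N and N < C give M < C.
With C < P: M < N < C < P.
Then P < H extends the chain to H.
Then H < L extends the chain to L.
With L < E: M < N < C < P < H < L < E.
With E < K: M < N < C < P < H < L < E < K.
Then K < D extends the chain to D.
So M < D; D is the larger of the two.

D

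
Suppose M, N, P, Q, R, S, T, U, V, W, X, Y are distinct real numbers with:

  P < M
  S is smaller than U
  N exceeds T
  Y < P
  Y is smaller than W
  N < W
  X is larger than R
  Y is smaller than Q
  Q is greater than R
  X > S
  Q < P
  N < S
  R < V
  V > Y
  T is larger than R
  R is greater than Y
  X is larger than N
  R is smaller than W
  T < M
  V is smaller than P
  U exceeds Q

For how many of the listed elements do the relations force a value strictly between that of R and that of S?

2

The relations place R below S. An element lies strictly between them when it is forced above R and also forced below S.
Above R: {Q, T, V, N, P, U, M, W, X}. Below S: {Y, T, N}.
Intersection: {T, N} — 2.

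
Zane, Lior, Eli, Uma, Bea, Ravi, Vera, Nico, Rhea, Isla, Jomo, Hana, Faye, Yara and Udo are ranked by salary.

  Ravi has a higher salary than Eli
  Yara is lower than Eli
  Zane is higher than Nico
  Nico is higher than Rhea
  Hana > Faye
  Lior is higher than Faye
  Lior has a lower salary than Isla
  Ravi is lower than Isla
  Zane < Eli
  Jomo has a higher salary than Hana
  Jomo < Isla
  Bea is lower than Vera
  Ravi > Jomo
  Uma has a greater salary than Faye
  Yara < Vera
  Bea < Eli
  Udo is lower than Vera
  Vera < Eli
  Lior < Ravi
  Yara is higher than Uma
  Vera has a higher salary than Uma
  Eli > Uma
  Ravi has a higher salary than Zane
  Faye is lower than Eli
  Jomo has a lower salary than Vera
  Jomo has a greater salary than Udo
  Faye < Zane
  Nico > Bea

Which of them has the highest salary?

Isla

Chaining downward from Isla: directly below it, Jomo, Lior, Ravi; then Faye, Hana, Udo, Zane, Eli; then Bea, Uma, Nico, Yara, Vera; then Rhea.
That covers every other element, and nothing is given above Isla, so Isla is the highest salary.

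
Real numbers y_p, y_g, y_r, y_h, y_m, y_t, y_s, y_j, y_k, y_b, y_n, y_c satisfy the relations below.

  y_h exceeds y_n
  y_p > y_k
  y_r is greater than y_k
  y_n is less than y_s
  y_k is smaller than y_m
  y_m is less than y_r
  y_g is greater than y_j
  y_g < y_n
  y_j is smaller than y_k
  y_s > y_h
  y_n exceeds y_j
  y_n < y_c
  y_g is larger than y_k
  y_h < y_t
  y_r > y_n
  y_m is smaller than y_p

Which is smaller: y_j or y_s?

Link the given pairs in sequence: y_j < y_k; y_k < y_g; y_g < y_n; y_n < y_h; y_h < y_s.
Chaining these gives y_j < y_k < y_g < y_n < y_h < y_s.
So y_j < y_s; y_j is the smaller of the two.

y_j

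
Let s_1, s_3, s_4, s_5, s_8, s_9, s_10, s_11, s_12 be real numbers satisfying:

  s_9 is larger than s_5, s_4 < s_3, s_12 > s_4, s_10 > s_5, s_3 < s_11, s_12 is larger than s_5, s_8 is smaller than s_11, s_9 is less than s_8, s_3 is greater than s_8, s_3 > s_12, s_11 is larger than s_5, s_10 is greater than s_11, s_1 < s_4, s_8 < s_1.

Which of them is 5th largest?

s_4

Chaining the given pairs: s_5 < s_9 < s_8 < s_1 < s_4 < s_12 < s_3 < s_11 < s_10.
The 5th largest is s_4.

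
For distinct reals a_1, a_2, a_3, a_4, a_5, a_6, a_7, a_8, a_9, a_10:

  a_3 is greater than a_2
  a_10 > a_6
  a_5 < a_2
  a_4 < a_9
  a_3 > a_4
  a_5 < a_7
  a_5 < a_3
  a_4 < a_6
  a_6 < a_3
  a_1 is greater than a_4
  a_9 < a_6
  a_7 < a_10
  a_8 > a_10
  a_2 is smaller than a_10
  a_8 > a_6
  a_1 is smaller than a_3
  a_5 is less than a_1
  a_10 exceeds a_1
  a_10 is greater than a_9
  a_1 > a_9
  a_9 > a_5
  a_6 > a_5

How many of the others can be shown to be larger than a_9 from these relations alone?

5

Directly above a_9: a_6, a_1, a_10.
One step further: a_3, a_8 (5 so far).
No other element is forced above a_9 by the given relations, so the count is 5.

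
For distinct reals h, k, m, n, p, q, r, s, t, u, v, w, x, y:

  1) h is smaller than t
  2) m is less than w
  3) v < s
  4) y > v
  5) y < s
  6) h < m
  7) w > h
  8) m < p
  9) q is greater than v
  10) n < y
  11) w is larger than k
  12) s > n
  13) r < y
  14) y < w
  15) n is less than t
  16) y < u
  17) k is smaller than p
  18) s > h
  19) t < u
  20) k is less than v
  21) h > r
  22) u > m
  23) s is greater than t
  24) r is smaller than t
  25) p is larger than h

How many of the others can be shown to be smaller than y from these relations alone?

Directly below y: n, r, v.
One step further: k (4 so far).
Nothing else is reachable below y; 4 in all.

4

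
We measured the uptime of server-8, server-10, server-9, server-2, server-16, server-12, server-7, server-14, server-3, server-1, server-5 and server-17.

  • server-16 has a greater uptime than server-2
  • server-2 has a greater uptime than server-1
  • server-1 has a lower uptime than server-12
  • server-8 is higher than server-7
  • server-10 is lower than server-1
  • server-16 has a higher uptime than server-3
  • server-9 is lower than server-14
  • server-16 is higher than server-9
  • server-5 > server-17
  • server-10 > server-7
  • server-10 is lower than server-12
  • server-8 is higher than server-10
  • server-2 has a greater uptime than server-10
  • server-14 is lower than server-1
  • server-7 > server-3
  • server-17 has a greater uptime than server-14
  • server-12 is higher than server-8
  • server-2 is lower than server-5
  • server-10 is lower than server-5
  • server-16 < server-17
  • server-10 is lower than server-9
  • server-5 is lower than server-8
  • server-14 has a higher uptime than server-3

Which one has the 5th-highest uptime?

server-16

Piecing the relations together gives one ordering: server-3 < server-7 < server-10 < server-9 < server-14 < server-1 < server-2 < server-16 < server-17 < server-5 < server-8 < server-12.
The 5th largest is server-16.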